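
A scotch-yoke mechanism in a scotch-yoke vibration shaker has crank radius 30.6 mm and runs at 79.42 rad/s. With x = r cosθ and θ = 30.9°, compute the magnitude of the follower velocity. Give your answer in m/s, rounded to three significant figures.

ω = 79.42 rad/s
x = r cosθ ⇒ ẋ = −rω sinθ.
|v| = rω|sinθ| = 0.0306·79.42·|sin 30.9°| = 1.248 m/s.

1.25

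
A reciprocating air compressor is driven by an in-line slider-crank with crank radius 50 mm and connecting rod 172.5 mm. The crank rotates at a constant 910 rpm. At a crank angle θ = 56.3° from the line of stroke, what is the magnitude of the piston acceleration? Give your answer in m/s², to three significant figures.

ω = 2π·910/60 = 95.29 rad/s
x(θ) = r cosθ + √(L² − r² sin²θ); with ω constant, a = ω²·d²x/dθ².
d²x/dθ² = −r cosθ − r²(cos2θ)/√u − r⁴ sin²2θ/(4u^{3/2}),  u = L² − r² sin²θ = 0.0280259 m².
Substituting r = 0.05 m, L = 0.1725 m, θ = 56.3°: d²x/dθ² = -0.022287 m.
a = ω²·d²x/dθ² = (95.29)²·(-0.022287) = -202.39 m/s²;  |a| = 202.39 m/s².

202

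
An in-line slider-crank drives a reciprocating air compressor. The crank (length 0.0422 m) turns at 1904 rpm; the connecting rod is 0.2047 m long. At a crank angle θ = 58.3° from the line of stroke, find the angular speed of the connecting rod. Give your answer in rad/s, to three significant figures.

ω = 199.4 rad/s (converted from 1904 rpm).
The rod makes angle φ with the slider axis where L sinφ = r sinθ; differentiating, L cosφ·φ̇ = r ω cosθ.
L cosφ = √(L² − r² sin²θ) = 0.20153 m.
|ω_rod| = r ω |cosθ| / √(L² − r² sin²θ) = 0.0422·199.4·0.52547/0.20153 = 21.939 rad/s.

21.9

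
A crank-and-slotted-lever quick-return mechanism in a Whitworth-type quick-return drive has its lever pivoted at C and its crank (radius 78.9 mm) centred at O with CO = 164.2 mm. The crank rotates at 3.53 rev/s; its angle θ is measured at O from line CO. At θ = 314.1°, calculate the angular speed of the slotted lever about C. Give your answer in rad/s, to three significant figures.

6.60

ω = 22.18 rad/s (from 3.53 rev/s).
Crank pin A relative to C: A = (d + r cosθ, r sinθ); lever angle φ = atan2(r sinθ, d + r cosθ).
Differentiating tanφ: φ̇ = rω(d cosθ + r)/(d² + r² + 2dr cosθ).
d² + r² + 2dr cosθ = |CA|² = 0.0512185 m²;  d cosθ + r = +0.19317 m.
|ω_lever| = |0.0789·22.18·+0.19317| / 0.0512185 = 6.6 rad/s.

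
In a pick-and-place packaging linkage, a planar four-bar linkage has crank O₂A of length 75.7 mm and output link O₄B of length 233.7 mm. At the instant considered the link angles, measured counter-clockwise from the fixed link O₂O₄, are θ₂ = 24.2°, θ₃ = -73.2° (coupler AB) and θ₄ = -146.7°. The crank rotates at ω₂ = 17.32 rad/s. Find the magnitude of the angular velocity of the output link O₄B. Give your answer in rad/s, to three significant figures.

ω₂ = 17.32 rad/s
Differentiating the loop-closure r₂e^{iθ₂}+r₃e^{iθ₃}=r₁+r₄e^{iθ₄} gives r₂ω₂e^{iθ₂}+r₃ω₃e^{iθ₃}=r₄ω₄e^{iθ₄}.
Eliminating the other unknown: ω₄ = r₂ω₂ sin(θ₂−θ₃) / [r₄ sin(θ₄−θ₃)].
Numerator sine = +0.99167; denominator sine = -0.95882.
Result = 0.0757·17.32·(+0.99167) / (0.2337·(-0.95882)) = -5.8025 rad/s; magnitude 5.8025 rad/s.

5.80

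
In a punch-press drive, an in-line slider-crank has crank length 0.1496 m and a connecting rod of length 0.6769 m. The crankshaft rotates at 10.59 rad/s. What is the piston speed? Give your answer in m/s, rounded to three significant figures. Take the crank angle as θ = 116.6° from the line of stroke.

ω = 10.59 rad/s
For an in-line slider-crank, x = r cosθ + √(L² − r² sin²θ), so v = −rω sinθ·[1 + r cosθ/√(L² − r² sin²θ)].
With r = 0.1496 m, L = 0.6769 m, θ = 116.6°: √(L² − r² sin²θ) = 0.66355 m.
v = −0.1496·10.59·0.89415·[1 + 0.1496·-0.44776/0.66355] = -1.2736 m/s.
|v| = 1.2736 m/s.

1.27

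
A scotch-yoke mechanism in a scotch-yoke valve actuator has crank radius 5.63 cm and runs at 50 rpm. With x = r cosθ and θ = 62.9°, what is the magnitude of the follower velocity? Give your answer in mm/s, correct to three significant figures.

262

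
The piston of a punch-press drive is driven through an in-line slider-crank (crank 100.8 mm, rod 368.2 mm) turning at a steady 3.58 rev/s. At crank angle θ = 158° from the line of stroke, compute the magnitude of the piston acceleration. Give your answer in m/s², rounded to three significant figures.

37.1

ω = 2π·3.58 = 22.49 rad/s
x(θ) = r cosθ + √(L² − r² sin²θ); with ω constant, a = ω²·d²x/dθ².
d²x/dθ² = −r cosθ − r²(cos2θ)/√u − r⁴ sin²2θ/(4u^{3/2}),  u = L² − r² sin²θ = 0.134145 m².
Substituting r = 0.1008 m, L = 0.3682 m, θ = 158°: d²x/dθ² = +0.073251 m.
a = ω²·d²x/dθ² = (22.49)²·(+0.073251) = +37.063 m/s²;  |a| = 37.063 m/s².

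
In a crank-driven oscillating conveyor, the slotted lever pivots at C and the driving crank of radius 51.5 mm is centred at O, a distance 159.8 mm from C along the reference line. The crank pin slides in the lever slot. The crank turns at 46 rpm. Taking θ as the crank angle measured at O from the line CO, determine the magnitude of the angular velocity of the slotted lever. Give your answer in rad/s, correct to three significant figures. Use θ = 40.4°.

ω = 4.817 rad/s (from 46 rpm).
Crank pin A relative to C: A = (d + r cosθ, r sinθ); lever angle φ = atan2(r sinθ, d + r cosθ).
Differentiating tanφ: φ̇ = rω(d cosθ + r)/(d² + r² + 2dr cosθ).
d² + r² + 2dr cosθ = |CA|² = 0.0407228 m²;  d cosθ + r = +0.17319 m.
|ω_lever| = |0.0515·4.817·+0.17319| / 0.0407228 = 1.0551 rad/s.

1.06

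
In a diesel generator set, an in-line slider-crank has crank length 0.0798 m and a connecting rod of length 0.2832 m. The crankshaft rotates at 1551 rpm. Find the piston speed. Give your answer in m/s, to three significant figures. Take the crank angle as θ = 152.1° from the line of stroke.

4.54

ω = 2π·1551/60 = 162.4 rad/s
For an in-line slider-crank, x = r cosθ + √(L² − r² sin²θ), so v = −rω sinθ·[1 + r cosθ/√(L² − r² sin²θ)].
With r = 0.0798 m, L = 0.2832 m, θ = 152.1°: √(L² − r² sin²θ) = 0.28073 m.
v = −0.0798·162.4·0.46793·[1 + 0.0798·-0.88377/0.28073] = -4.5413 m/s.
|v| = 4.5413 m/s.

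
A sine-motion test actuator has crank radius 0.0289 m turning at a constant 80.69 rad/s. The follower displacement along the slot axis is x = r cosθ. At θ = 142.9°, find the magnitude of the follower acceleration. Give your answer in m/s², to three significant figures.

150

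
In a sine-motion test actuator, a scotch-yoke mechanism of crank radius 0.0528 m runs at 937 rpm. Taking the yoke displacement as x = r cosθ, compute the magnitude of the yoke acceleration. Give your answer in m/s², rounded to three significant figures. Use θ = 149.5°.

438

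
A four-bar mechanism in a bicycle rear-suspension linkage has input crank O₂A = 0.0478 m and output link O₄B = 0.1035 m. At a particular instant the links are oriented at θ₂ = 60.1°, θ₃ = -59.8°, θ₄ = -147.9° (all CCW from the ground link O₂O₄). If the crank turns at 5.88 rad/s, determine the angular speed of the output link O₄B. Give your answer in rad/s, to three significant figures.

ω₂ = 5.88 rad/s
Differentiating the loop-closure r₂e^{iθ₂}+r₃e^{iθ₃}=r₁+r₄e^{iθ₄} gives r₂ω₂e^{iθ₂}+r₃ω₃e^{iθ₃}=r₄ω₄e^{iθ₄}.
Eliminating the other unknown: ω₄ = r₂ω₂ sin(θ₂−θ₃) / [r₄ sin(θ₄−θ₃)].
Numerator sine = +0.86690; denominator sine = -0.99945.
Result = 0.0478·5.88·(+0.86690) / (0.1035·(-0.99945)) = -2.3554 rad/s; magnitude 2.3554 rad/s.

2.36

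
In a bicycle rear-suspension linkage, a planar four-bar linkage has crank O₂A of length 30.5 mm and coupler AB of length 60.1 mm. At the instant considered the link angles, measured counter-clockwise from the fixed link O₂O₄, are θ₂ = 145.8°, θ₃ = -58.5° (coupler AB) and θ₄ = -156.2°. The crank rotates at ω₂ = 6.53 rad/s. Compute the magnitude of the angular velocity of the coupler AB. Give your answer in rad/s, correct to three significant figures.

ω₂ = 6.53 rad/s
Differentiating the loop-closure r₂e^{iθ₂}+r₃e^{iθ₃}=r₁+r₄e^{iθ₄} gives r₂ω₂e^{iθ₂}+r₃ω₃e^{iθ₃}=r₄ω₄e^{iθ₄}.
Eliminating the other unknown: ω₃ = r₂ω₂ sin(θ₄−θ₂) / [r₃ sin(θ₃−θ₄)].
Numerator sine = +0.84805; denominator sine = +0.99098.
Result = 0.0305·6.53·(+0.84805) / (0.0601·(+0.99098)) = +2.8359 rad/s; magnitude 2.8359 rad/s.

2.84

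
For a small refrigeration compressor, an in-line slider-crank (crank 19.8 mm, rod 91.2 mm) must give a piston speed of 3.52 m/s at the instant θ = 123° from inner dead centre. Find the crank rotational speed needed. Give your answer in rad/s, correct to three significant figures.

241

For an in-line slider-crank, |v_piston| = rω|sinθ|·[1 + r cosθ/√(L² − r² sin²θ)].
With r = 0.0198 m, L = 0.0912 m, θ = 123°: the bracketed kinematic factor |dx/dθ| = 0.014609 m.
ω = v/|dx/dθ| = 3.52/0.014609 = 240.95 rad/s.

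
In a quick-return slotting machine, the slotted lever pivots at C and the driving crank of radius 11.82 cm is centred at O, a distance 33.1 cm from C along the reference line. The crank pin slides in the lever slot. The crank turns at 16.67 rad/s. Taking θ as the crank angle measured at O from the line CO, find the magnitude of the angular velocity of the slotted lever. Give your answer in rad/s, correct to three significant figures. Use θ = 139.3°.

4.07

ω = 16.67 rad/s
Crank pin A relative to C: A = (d + r cosθ, r sinθ); lever angle φ = atan2(r sinθ, d + r cosθ).
Differentiating tanφ: φ̇ = rω(d cosθ + r)/(d² + r² + 2dr cosθ).
d² + r² + 2dr cosθ = |CA|² = 0.0642094 m²;  d cosθ + r = -0.13274 m.
|ω_lever| = |0.1182·16.67·-0.13274| / 0.0642094 = 4.0735 rad/s.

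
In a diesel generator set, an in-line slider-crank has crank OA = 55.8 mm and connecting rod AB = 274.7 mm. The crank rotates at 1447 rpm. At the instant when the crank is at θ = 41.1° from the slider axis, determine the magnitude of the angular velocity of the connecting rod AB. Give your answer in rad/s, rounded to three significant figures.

ω = 151.5 rad/s (converted from 1447 rpm).
The rod makes angle φ with the slider axis where L sinφ = r sinθ; differentiating, L cosφ·φ̇ = r ω cosθ.
L cosφ = √(L² − r² sin²θ) = 0.27224 m.
|ω_rod| = r ω |cosθ| / √(L² − r² sin²θ) = 0.0558·151.5·0.75356/0.27224 = 23.405 rad/s.

23.4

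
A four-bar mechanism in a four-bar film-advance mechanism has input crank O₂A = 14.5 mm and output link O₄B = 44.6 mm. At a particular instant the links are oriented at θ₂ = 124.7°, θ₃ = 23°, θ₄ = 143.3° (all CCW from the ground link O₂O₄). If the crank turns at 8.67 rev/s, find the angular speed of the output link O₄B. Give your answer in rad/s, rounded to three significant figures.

20.1

ω₂ = 54.48 rad/s (from 8.67 rev/s).
Differentiating the loop-closure r₂e^{iθ₂}+r₃e^{iθ₃}=r₁+r₄e^{iθ₄} gives r₂ω₂e^{iθ₂}+r₃ω₃e^{iθ₃}=r₄ω₄e^{iθ₄}.
Eliminating the other unknown: ω₄ = r₂ω₂ sin(θ₂−θ₃) / [r₄ sin(θ₄−θ₃)].
Numerator sine = +0.97922; denominator sine = +0.86340.
Result = 0.0145·54.48·(+0.97922) / (0.0446·(+0.86340)) = +20.086 rad/s; magnitude 20.086 rad/s.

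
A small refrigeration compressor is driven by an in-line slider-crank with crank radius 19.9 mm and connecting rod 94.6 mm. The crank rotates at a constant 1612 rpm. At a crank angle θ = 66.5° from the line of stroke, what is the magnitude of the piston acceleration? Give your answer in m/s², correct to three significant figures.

ω = 2π·1612/60 = 168.8 rad/s
x(θ) = r cosθ + √(L² − r² sin²θ); with ω constant, a = ω²·d²x/dθ².
d²x/dθ² = −r cosθ − r²(cos2θ)/√u − r⁴ sin²2θ/(4u^{3/2}),  u = L² − r² sin²θ = 0.00861612 m².
Substituting r = 0.0199 m, L = 0.0946 m, θ = 66.5°: d²x/dθ² = -0.0050517 m.
a = ω²·d²x/dθ² = (168.8)²·(-0.0050517) = -143.96 m/s²;  |a| = 143.96 m/s².

144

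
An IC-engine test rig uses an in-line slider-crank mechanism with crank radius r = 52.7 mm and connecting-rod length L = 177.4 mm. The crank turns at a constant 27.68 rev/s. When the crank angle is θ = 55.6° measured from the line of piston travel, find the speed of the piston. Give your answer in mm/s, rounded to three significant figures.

8870

ω = 2π·27.7 = 173.9 rad/s
For an in-line slider-crank, x = r cosθ + √(L² − r² sin²θ), so v = −rω sinθ·[1 + r cosθ/√(L² − r² sin²θ)].
With r = 0.0527 m, L = 0.1774 m, θ = 55.6°: √(L² − r² sin²θ) = 0.17199 m.
v = −0.0527·173.9·0.82511·[1 + 0.0527·0.56497/0.17199] = -8.8718 m/s.
|v| = 8.8718 m/s = 8871.8 mm/s.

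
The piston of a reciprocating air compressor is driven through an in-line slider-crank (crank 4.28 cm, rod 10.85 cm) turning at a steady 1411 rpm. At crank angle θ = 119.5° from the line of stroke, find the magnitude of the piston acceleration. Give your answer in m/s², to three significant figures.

ω = 2π·1411/60 = 147.8 rad/s
x(θ) = r cosθ + √(L² − r² sin²θ); with ω constant, a = ω²·d²x/dθ².
d²x/dθ² = −r cosθ − r²(cos2θ)/√u − r⁴ sin²2θ/(4u^{3/2}),  u = L² − r² sin²θ = 0.0103846 m².
Substituting r = 0.0428 m, L = 0.1085 m, θ = 119.5°: d²x/dθ² = +0.029752 m.
a = ω²·d²x/dθ² = (147.8)²·(+0.029752) = +649.56 m/s²;  |a| = 649.56 m/s².

650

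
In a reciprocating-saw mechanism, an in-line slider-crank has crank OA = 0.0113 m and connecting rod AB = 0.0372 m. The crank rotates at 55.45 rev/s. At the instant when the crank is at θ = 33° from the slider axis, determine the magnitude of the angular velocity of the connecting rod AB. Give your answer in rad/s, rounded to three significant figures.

ω = 348.4 rad/s (converted from 55.45 rev/s).
The rod makes angle φ with the slider axis where L sinφ = r sinθ; differentiating, L cosφ·φ̇ = r ω cosθ.
L cosφ = √(L² − r² sin²θ) = 0.036687 m.
|ω_rod| = r ω |cosθ| / √(L² − r² sin²θ) = 0.0113·348.4·0.83867/0.036687 = 89.998 rad/s.

90.0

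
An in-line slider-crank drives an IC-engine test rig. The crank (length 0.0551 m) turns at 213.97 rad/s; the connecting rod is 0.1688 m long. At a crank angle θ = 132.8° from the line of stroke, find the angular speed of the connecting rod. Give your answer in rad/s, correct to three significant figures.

48.9

ω = 214 rad/s
The rod makes angle φ with the slider axis where L sinφ = r sinθ; differentiating, L cosφ·φ̇ = r ω cosθ.
L cosφ = √(L² − r² sin²θ) = 0.16389 m.
|ω_rod| = r ω |cosθ| / √(L² − r² sin²θ) = 0.0551·214·0.67944/0.16389 = 48.878 rad/s.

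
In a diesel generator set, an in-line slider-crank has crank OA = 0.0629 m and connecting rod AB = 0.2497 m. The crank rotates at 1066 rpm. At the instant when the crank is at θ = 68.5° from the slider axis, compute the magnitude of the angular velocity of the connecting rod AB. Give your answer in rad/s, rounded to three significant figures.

ω = 111.6 rad/s (converted from 1066 rpm).
The rod makes angle φ with the slider axis where L sinφ = r sinθ; differentiating, L cosφ·φ̇ = r ω cosθ.
L cosφ = √(L² − r² sin²θ) = 0.24274 m.
|ω_rod| = r ω |cosθ| / √(L² − r² sin²θ) = 0.0629·111.6·0.36650/0.24274 = 10.601 rad/s.

10.6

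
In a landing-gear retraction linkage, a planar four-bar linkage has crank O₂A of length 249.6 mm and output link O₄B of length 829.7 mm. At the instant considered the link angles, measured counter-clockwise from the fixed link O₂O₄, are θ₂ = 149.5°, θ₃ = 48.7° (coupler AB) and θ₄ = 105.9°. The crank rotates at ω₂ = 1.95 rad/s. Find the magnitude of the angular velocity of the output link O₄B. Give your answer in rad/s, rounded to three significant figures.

ω₂ = 1.95 rad/s
Differentiating the loop-closure r₂e^{iθ₂}+r₃e^{iθ₃}=r₁+r₄e^{iθ₄} gives r₂ω₂e^{iθ₂}+r₃ω₃e^{iθ₃}=r₄ω₄e^{iθ₄}.
Eliminating the other unknown: ω₄ = r₂ω₂ sin(θ₂−θ₃) / [r₄ sin(θ₄−θ₃)].
Numerator sine = +0.98229; denominator sine = +0.84057.
Result = 0.2496·1.95·(+0.98229) / (0.8297·(+0.84057)) = +0.68553 rad/s; magnitude 0.68553 rad/s.

0.686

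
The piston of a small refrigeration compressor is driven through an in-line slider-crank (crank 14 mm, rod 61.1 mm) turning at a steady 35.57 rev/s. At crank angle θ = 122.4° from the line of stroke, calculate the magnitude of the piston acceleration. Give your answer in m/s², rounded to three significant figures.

442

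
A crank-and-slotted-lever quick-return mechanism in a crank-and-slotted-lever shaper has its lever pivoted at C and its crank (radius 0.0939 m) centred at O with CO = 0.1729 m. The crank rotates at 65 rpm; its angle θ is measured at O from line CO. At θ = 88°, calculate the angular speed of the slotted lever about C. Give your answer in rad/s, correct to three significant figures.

1.60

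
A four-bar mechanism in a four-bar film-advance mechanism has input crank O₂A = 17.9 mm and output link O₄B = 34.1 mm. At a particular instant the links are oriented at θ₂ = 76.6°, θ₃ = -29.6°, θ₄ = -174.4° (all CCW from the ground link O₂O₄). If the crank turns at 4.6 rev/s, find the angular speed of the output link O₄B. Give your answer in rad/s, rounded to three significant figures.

25.3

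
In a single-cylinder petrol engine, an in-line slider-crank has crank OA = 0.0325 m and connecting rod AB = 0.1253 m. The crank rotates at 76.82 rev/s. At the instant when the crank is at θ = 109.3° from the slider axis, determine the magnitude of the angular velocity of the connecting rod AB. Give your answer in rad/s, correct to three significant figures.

ω = 482.7 rad/s (converted from 76.82 rev/s).
The rod makes angle φ with the slider axis where L sinφ = r sinθ; differentiating, L cosφ·φ̇ = r ω cosθ.
L cosφ = √(L² − r² sin²θ) = 0.12149 m.
|ω_rod| = r ω |cosθ| / √(L² − r² sin²θ) = 0.0325·482.7·0.33051/0.12149 = 42.677 rad/s.

42.7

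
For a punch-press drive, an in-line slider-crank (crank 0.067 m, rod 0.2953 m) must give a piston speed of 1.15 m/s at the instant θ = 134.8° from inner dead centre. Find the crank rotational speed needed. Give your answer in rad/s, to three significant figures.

28.9

For an in-line slider-crank, |v_piston| = rω|sinθ|·[1 + r cosθ/√(L² − r² sin²θ)].
With r = 0.067 m, L = 0.2953 m, θ = 134.8°: the bracketed kinematic factor |dx/dθ| = 0.03984 m.
ω = v/|dx/dθ| = 1.15/0.03984 = 28.865 rad/s.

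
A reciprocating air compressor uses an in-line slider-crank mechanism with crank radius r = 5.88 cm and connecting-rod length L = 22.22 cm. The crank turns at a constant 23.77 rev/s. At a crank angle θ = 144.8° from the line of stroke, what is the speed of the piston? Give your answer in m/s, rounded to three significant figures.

3.95

ω = 2π·23.8 = 149.4 rad/s
For an in-line slider-crank, x = r cosθ + √(L² − r² sin²θ), so v = −rω sinθ·[1 + r cosθ/√(L² − r² sin²θ)].
With r = 0.0588 m, L = 0.2222 m, θ = 144.8°: √(L² − r² sin²θ) = 0.2196 m.
v = −0.0588·149.4·0.57643·[1 + 0.0588·-0.81714/0.2196] = -3.9546 m/s.
|v| = 3.9546 m/s.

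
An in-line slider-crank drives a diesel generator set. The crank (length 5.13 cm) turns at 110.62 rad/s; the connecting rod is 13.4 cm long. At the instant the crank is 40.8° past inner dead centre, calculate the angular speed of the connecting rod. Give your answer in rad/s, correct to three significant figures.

33.1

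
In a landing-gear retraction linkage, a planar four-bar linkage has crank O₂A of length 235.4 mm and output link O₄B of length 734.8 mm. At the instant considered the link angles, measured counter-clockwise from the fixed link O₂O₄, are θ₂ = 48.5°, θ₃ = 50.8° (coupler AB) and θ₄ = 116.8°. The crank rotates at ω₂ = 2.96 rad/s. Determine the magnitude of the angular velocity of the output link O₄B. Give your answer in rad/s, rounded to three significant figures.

0.0417

ω₂ = 2.96 rad/s
Differentiating the loop-closure r₂e^{iθ₂}+r₃e^{iθ₃}=r₁+r₄e^{iθ₄} gives r₂ω₂e^{iθ₂}+r₃ω₃e^{iθ₃}=r₄ω₄e^{iθ₄}.
Eliminating the other unknown: ω₄ = r₂ω₂ sin(θ₂−θ₃) / [r₄ sin(θ₄−θ₃)].
Numerator sine = -0.04013; denominator sine = +0.91355.
Result = 0.2354·2.96·(-0.04013) / (0.7348·(+0.91355)) = -0.041657 rad/s; magnitude 0.041657 rad/s.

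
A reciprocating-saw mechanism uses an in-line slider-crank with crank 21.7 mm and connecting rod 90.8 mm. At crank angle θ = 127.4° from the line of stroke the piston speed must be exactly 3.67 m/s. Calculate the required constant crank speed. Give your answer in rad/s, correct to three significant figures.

250

For an in-line slider-crank, |v_piston| = rω|sinθ|·[1 + r cosθ/√(L² − r² sin²θ)].
With r = 0.0217 m, L = 0.0908 m, θ = 127.4°: the bracketed kinematic factor |dx/dθ| = 0.01469 m.
ω = v/|dx/dθ| = 3.67/0.01469 = 249.83 rad/s.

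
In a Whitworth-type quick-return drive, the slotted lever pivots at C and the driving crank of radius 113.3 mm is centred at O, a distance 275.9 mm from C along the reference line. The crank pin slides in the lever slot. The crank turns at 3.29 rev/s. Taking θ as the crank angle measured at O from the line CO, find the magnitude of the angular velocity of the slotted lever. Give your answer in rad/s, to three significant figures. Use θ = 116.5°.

0.376

ω = 20.67 rad/s (from 3.29 rev/s).
Crank pin A relative to C: A = (d + r cosθ, r sinθ); lever angle φ = atan2(r sinθ, d + r cosθ).
Differentiating tanφ: φ̇ = rω(d cosθ + r)/(d² + r² + 2dr cosθ).
d² + r² + 2dr cosθ = |CA|² = 0.0610619 m²;  d cosθ + r = -0.009806 m.
|ω_lever| = |0.1133·20.67·-0.009806| / 0.0610619 = 0.37612 rad/s.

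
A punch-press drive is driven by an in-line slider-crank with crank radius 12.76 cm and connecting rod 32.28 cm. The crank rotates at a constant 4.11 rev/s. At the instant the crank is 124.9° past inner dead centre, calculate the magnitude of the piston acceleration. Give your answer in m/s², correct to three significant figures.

59.6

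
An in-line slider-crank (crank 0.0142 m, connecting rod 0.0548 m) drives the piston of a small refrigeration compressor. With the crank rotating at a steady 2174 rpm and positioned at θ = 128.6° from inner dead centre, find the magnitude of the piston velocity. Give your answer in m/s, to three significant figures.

ω = 2π·2174/60 = 227.7 rad/s
For an in-line slider-crank, x = r cosθ + √(L² − r² sin²θ), so v = −rω sinθ·[1 + r cosθ/√(L² − r² sin²θ)].
With r = 0.0142 m, L = 0.0548 m, θ = 128.6°: √(L² − r² sin²θ) = 0.053665 m.
v = −0.0142·227.7·0.78152·[1 + 0.0142·-0.62388/0.053665] = -2.1094 m/s.
|v| = 2.1094 m/s.

2.11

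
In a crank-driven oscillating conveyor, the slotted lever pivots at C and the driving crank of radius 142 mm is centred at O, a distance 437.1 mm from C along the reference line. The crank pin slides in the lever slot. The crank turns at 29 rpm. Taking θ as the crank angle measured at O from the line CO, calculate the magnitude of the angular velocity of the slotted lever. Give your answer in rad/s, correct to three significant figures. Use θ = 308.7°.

ω = 3.037 rad/s (from 29 rpm).
Crank pin A relative to C: A = (d + r cosθ, r sinθ); lever angle φ = atan2(r sinθ, d + r cosθ).
Differentiating tanφ: φ̇ = rω(d cosθ + r)/(d² + r² + 2dr cosθ).
d² + r² + 2dr cosθ = |CA|² = 0.288836 m²;  d cosθ + r = +0.41529 m.
|ω_lever| = |0.142·3.037·+0.41529| / 0.288836 = 0.62004 rad/s.

0.620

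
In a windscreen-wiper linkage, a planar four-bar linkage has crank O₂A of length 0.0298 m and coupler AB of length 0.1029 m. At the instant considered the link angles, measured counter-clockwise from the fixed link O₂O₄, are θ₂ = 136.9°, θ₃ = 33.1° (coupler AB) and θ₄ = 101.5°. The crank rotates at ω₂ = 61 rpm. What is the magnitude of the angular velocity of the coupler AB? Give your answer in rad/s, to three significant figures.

1.15

ω₂ = 6.388 rad/s (from 61 rpm).
Differentiating the loop-closure r₂e^{iθ₂}+r₃e^{iθ₃}=r₁+r₄e^{iθ₄} gives r₂ω₂e^{iθ₂}+r₃ω₃e^{iθ₃}=r₄ω₄e^{iθ₄}.
Eliminating the other unknown: ω₃ = r₂ω₂ sin(θ₄−θ₂) / [r₃ sin(θ₃−θ₄)].
Numerator sine = -0.57928; denominator sine = -0.92978.
Result = 0.0298·6.388·(-0.57928) / (0.1029·(-0.92978)) = +1.1526 rad/s; magnitude 1.1526 rad/s.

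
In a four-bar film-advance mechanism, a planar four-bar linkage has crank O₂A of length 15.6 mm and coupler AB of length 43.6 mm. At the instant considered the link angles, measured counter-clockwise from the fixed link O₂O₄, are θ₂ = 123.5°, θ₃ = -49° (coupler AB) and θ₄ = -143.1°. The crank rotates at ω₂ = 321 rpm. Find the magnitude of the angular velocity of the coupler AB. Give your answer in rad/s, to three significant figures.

ω₂ = 33.62 rad/s (from 321 rpm).
Differentiating the loop-closure r₂e^{iθ₂}+r₃e^{iθ₃}=r₁+r₄e^{iθ₄} gives r₂ω₂e^{iθ₂}+r₃ω₃e^{iθ₃}=r₄ω₄e^{iθ₄}.
Eliminating the other unknown: ω₃ = r₂ω₂ sin(θ₄−θ₂) / [r₃ sin(θ₃−θ₄)].
Numerator sine = +0.99824; denominator sine = +0.99744.
Result = 0.0156·33.62·(+0.99824) / (0.0436·(+0.99744)) = +12.037 rad/s; magnitude 12.037 rad/s.

12.0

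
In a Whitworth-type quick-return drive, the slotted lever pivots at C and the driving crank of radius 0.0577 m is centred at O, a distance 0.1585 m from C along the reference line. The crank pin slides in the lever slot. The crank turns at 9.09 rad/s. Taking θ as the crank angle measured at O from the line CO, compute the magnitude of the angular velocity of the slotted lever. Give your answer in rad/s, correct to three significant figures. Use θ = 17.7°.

2.39

ω = 9.09 rad/s
Crank pin A relative to C: A = (d + r cosθ, r sinθ); lever angle φ = atan2(r sinθ, d + r cosθ).
Differentiating tanφ: φ̇ = rω(d cosθ + r)/(d² + r² + 2dr cosθ).
d² + r² + 2dr cosθ = |CA|² = 0.0458766 m²;  d cosθ + r = +0.2087 m.
|ω_lever| = |0.0577·9.09·+0.2087| / 0.0458766 = 2.386 rad/s.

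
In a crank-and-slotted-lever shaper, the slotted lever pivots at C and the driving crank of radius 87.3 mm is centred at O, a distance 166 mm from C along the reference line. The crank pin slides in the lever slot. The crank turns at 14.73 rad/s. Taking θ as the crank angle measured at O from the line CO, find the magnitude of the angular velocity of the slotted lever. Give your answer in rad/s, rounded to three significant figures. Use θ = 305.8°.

4.55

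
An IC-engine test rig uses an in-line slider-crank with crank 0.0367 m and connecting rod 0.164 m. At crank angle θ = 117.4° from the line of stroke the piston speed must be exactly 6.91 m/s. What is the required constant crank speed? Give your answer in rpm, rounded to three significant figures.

For an in-line slider-crank, |v_piston| = rω|sinθ|·[1 + r cosθ/√(L² − r² sin²θ)].
With r = 0.0367 m, L = 0.164 m, θ = 117.4°: the bracketed kinematic factor |dx/dθ| = 0.029159 m.
ω = v/|dx/dθ| = 6.91/0.029159 = 236.98 rad/s.
N = 60ω/(2π) = 2263 rpm.

2260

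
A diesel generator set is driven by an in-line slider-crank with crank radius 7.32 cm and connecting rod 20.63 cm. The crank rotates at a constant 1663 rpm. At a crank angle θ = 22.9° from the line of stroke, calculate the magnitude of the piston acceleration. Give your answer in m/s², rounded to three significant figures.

ω = 2π·1663/60 = 174.1 rad/s
x(θ) = r cosθ + √(L² − r² sin²θ); with ω constant, a = ω²·d²x/dθ².
d²x/dθ² = −r cosθ − r²(cos2θ)/√u − r⁴ sin²2θ/(4u^{3/2}),  u = L² − r² sin²θ = 0.0417484 m².
Substituting r = 0.0732 m, L = 0.2063 m, θ = 22.9°: d²x/dθ² = -0.086146 m.
a = ω²·d²x/dθ² = (174.1)²·(-0.086146) = -2612.6 m/s²;  |a| = 2612.6 m/s².

2610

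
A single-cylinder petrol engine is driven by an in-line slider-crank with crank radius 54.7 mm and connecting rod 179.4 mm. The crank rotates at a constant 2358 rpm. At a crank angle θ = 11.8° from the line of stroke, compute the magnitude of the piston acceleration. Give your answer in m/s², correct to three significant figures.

ω = 2π·2358/60 = 246.9 rad/s
x(θ) = r cosθ + √(L² − r² sin²θ); with ω constant, a = ω²·d²x/dθ².
d²x/dθ² = −r cosθ − r²(cos2θ)/√u − r⁴ sin²2θ/(4u^{3/2}),  u = L² − r² sin²θ = 0.0320592 m².
Substituting r = 0.0547 m, L = 0.1794 m, θ = 11.8°: d²x/dθ² = -0.06892 m.
a = ω²·d²x/dθ² = (246.9)²·(-0.06892) = -4202.3 m/s²;  |a| = 4202.3 m/s².

4200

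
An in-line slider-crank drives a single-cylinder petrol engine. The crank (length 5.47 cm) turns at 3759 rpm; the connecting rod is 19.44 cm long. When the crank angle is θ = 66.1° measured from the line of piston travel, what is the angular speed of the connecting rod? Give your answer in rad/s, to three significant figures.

ω = 393.6 rad/s (converted from 3759 rpm).
The rod makes angle φ with the slider axis where L sinφ = r sinθ; differentiating, L cosφ·φ̇ = r ω cosθ.
L cosφ = √(L² − r² sin²θ) = 0.18786 m.
|ω_rod| = r ω |cosθ| / √(L² − r² sin²θ) = 0.0547·393.6·0.40514/0.18786 = 46.437 rad/s.

46.4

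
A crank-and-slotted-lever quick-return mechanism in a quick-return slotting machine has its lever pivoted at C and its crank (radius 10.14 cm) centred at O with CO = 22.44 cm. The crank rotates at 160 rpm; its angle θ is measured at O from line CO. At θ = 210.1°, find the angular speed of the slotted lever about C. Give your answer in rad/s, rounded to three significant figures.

7.41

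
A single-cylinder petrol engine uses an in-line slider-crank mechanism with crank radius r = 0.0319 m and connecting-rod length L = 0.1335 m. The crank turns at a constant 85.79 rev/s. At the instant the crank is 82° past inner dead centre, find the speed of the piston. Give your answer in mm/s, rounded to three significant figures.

17600

ω = 2π·85.8 = 539 rad/s
For an in-line slider-crank, x = r cosθ + √(L² − r² sin²θ), so v = −rω sinθ·[1 + r cosθ/√(L² − r² sin²θ)].
With r = 0.0319 m, L = 0.1335 m, θ = 82°: √(L² − r² sin²θ) = 0.12971 m.
v = −0.0319·539·0.99027·[1 + 0.0319·0.13917/0.12971] = -17.611 m/s.
|v| = 17.611 m/s = 17611 mm/s.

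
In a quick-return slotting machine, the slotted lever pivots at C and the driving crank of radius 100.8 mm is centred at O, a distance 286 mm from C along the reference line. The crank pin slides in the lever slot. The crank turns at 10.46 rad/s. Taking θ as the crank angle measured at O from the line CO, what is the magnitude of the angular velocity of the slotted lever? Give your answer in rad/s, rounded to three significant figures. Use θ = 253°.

0.241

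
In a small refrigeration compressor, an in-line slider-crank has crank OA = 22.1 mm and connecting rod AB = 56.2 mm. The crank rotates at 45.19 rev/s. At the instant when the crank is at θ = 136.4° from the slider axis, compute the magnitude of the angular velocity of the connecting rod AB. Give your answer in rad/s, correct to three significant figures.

ω = 283.9 rad/s (converted from 45.19 rev/s).
The rod makes angle φ with the slider axis where L sinφ = r sinθ; differentiating, L cosφ·φ̇ = r ω cosθ.
L cosφ = √(L² − r² sin²θ) = 0.054094 m.
|ω_rod| = r ω |cosθ| / √(L² − r² sin²θ) = 0.0221·283.9·0.72417/0.054094 = 84.005 rad/s.

84.0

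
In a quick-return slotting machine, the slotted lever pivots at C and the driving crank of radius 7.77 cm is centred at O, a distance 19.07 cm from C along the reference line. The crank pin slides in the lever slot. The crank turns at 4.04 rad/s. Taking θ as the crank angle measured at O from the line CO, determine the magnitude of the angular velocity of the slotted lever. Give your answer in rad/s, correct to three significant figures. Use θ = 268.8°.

0.554

ω = 4.04 rad/s
Crank pin A relative to C: A = (d + r cosθ, r sinθ); lever angle φ = atan2(r sinθ, d + r cosθ).
Differentiating tanφ: φ̇ = rω(d cosθ + r)/(d² + r² + 2dr cosθ).
d² + r² + 2dr cosθ = |CA|² = 0.0417832 m²;  d cosθ + r = +0.073706 m.
|ω_lever| = |0.0777·4.04·+0.073706| / 0.0417832 = 0.55374 rad/s.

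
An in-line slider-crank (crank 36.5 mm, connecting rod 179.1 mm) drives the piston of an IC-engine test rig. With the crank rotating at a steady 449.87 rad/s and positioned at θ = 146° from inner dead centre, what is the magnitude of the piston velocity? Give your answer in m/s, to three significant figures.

ω = 449.9 rad/s
For an in-line slider-crank, x = r cosθ + √(L² − r² sin²θ), so v = −rω sinθ·[1 + r cosθ/√(L² − r² sin²θ)].
With r = 0.0365 m, L = 0.1791 m, θ = 146°: √(L² − r² sin²θ) = 0.17793 m.
v = −0.0365·449.9·0.55919·[1 + 0.0365·-0.82904/0.17793] = -7.6206 m/s.
|v| = 7.6206 m/s.

7.62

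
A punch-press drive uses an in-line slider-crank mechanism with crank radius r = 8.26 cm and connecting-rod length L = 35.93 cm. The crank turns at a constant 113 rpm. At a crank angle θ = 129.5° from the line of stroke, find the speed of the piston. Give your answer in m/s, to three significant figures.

0.642

ω = 2π·113/60 = 11.83 rad/s
For an in-line slider-crank, x = r cosθ + √(L² − r² sin²θ), so v = −rω sinθ·[1 + r cosθ/√(L² − r² sin²θ)].
With r = 0.0826 m, L = 0.3593 m, θ = 129.5°: √(L² − r² sin²θ) = 0.3536 m.
v = −0.0826·11.83·0.77162·[1 + 0.0826·-0.63608/0.3536] = -0.64215 m/s.
|v| = 0.64215 m/s.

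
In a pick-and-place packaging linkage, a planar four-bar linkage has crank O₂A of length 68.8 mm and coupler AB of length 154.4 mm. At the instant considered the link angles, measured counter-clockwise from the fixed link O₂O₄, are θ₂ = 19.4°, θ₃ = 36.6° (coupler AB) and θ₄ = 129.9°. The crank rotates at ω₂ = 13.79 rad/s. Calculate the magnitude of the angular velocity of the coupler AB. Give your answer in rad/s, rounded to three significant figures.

5.77

ω₂ = 13.79 rad/s
Differentiating the loop-closure r₂e^{iθ₂}+r₃e^{iθ₃}=r₁+r₄e^{iθ₄} gives r₂ω₂e^{iθ₂}+r₃ω₃e^{iθ₃}=r₄ω₄e^{iθ₄}.
Eliminating the other unknown: ω₃ = r₂ω₂ sin(θ₄−θ₂) / [r₃ sin(θ₃−θ₄)].
Numerator sine = +0.93667; denominator sine = -0.99834.
Result = 0.0688·13.79·(+0.93667) / (0.1544·(-0.99834)) = -5.7652 rad/s; magnitude 5.7652 rad/s.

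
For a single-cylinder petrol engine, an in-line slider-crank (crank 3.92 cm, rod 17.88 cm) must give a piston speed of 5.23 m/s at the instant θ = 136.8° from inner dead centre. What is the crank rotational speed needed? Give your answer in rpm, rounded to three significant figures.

For an in-line slider-crank, |v_piston| = rω|sinθ|·[1 + r cosθ/√(L² − r² sin²θ)].
With r = 0.0392 m, L = 0.1788 m, θ = 136.8°: the bracketed kinematic factor |dx/dθ| = 0.022497 m.
ω = v/|dx/dθ| = 5.23/0.022497 = 232.48 rad/s.
N = 60ω/(2π) = 2220 rpm.

2220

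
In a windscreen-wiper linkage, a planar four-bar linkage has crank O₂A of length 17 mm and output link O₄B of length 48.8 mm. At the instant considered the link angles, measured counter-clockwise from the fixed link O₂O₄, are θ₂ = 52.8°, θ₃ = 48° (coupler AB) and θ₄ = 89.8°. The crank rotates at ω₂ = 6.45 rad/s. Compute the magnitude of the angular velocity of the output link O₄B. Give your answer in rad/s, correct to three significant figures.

ω₂ = 6.45 rad/s
Differentiating the loop-closure r₂e^{iθ₂}+r₃e^{iθ₃}=r₁+r₄e^{iθ₄} gives r₂ω₂e^{iθ₂}+r₃ω₃e^{iθ₃}=r₄ω₄e^{iθ₄}.
Eliminating the other unknown: ω₄ = r₂ω₂ sin(θ₂−θ₃) / [r₄ sin(θ₄−θ₃)].
Numerator sine = +0.08368; denominator sine = +0.66653.
Result = 0.017·6.45·(+0.08368) / (0.0488·(+0.66653)) = +0.28208 rad/s; magnitude 0.28208 rad/s.

0.282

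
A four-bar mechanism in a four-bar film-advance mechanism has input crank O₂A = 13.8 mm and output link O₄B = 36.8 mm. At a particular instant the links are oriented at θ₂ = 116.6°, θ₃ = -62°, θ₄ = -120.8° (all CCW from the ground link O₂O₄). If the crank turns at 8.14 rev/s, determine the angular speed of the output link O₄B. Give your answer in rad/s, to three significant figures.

0.548

ω₂ = 51.15 rad/s (from 8.14 rev/s).
Differentiating the loop-closure r₂e^{iθ₂}+r₃e^{iθ₃}=r₁+r₄e^{iθ₄} gives r₂ω₂e^{iθ₂}+r₃ω₃e^{iθ₃}=r₄ω₄e^{iθ₄}.
Eliminating the other unknown: ω₄ = r₂ω₂ sin(θ₂−θ₃) / [r₄ sin(θ₄−θ₃)].
Numerator sine = +0.02443; denominator sine = -0.85536.
Result = 0.0138·51.15·(+0.02443) / (0.0368·(-0.85536)) = -0.54783 rad/s; magnitude 0.54783 rad/s.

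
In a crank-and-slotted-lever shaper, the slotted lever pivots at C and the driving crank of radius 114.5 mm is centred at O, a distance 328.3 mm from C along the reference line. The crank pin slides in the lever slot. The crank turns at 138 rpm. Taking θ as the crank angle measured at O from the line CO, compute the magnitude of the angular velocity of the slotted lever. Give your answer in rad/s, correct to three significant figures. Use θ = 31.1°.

3.53

ω = 14.45 rad/s (from 138 rpm).
Crank pin A relative to C: A = (d + r cosθ, r sinθ); lever angle φ = atan2(r sinθ, d + r cosθ).
Differentiating tanφ: φ̇ = rω(d cosθ + r)/(d² + r² + 2dr cosθ).
d² + r² + 2dr cosθ = |CA|² = 0.185266 m²;  d cosθ + r = +0.39561 m.
|ω_lever| = |0.1145·14.45·+0.39561| / 0.185266 = 3.5334 rad/s.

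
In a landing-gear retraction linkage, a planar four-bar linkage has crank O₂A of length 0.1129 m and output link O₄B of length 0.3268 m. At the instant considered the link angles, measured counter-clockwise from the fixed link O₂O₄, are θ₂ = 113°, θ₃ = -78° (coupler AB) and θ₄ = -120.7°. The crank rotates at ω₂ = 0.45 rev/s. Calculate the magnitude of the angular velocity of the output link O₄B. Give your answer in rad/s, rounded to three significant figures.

0.275

ω₂ = 2.827 rad/s (from 0.45 rev/s).
Differentiating the loop-closure r₂e^{iθ₂}+r₃e^{iθ₃}=r₁+r₄e^{iθ₄} gives r₂ω₂e^{iθ₂}+r₃ω₃e^{iθ₃}=r₄ω₄e^{iθ₄}.
Eliminating the other unknown: ω₄ = r₂ω₂ sin(θ₂−θ₃) / [r₄ sin(θ₄−θ₃)].
Numerator sine = -0.19081; denominator sine = -0.67816.
Result = 0.1129·2.827·(-0.19081) / (0.3268·(-0.67816)) = +0.27483 rad/s; magnitude 0.27483 rad/s.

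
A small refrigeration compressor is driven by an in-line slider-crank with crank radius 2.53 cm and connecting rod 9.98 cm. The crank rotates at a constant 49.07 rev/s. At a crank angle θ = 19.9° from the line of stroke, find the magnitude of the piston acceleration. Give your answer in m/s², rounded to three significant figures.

2740

ω = 2π·49.1 = 308.3 rad/s
x(θ) = r cosθ + √(L² − r² sin²θ); with ω constant, a = ω²·d²x/dθ².
d²x/dθ² = −r cosθ − r²(cos2θ)/√u − r⁴ sin²2θ/(4u^{3/2}),  u = L² − r² sin²θ = 0.00988588 m².
Substituting r = 0.0253 m, L = 0.0998 m, θ = 19.9°: d²x/dθ² = -0.028778 m.
a = ω²·d²x/dθ² = (308.3)²·(-0.028778) = -2735.6 m/s²;  |a| = 2735.6 m/s².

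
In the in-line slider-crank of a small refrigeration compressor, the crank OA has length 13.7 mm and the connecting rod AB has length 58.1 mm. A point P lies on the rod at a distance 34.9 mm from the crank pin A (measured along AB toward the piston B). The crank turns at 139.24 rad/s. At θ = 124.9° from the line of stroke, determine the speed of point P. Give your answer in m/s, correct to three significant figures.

ω = 139.2 rad/s.  Crank-pin speed |V_A| = rω = 1.9076 m/s, perpendicular to OA.
Rod angle: sinφ = −(r/L) sinθ ⇒ φ = -11.151°; ω_rod = −rω cosθ/√(L²−r²sin²θ) = +19.147 rad/s.
V_P = V_A + ω_rod × AP, with AP = 0.0349 m along the rod.
Components: V_Px = −rω sinθ − a·ω_rod·sinφ = -1.4353 m/s;  V_Py = rω cosθ + a·ω_rod·cosφ = -0.43582 m/s.
|V_P| = √(V_Px² + V_Py²) = 1.5 m/s.

1.50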